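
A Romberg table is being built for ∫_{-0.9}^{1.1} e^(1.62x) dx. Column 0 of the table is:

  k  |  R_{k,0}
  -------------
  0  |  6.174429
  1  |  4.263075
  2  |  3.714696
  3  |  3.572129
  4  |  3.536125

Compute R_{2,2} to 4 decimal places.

3.5256

R_{1,1} = (4·4.263075 − 6.174429) / 3 = 3.625957
R_{2,1} = 3.714696 + (3.714696 − 4.263075)/3 = 3.531903
R_{2,2} = (16·3.531903 − 3.625957) / 15 = 3.525633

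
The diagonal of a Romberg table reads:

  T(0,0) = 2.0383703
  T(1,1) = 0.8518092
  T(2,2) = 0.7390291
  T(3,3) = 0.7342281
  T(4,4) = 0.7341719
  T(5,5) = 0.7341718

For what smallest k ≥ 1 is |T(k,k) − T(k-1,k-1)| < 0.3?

|T(1,1) − T(0,0)| = 1.1865611 ≥ 0.3
|T(2,2) − T(1,1)| = 0.1127801 < 0.3

k = 2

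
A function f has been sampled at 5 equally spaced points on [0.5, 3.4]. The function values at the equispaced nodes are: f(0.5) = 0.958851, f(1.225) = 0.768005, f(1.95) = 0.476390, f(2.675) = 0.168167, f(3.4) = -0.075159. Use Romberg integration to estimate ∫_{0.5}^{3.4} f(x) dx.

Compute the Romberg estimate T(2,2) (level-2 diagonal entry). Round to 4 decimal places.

T(0,0) (trapezoid, 1 panel, h=2.9000): 1.281353
T(1,0) (trapezoid, 2 panels, h=1.4500): 1.331442
T(2,0) (trapezoid, 4 panels, h=0.7250): 1.344446
T(1,1) = 1.331442 + (1.331442 − 1.281353)/3 = 1.348138
T(2,1) = 1.344446 + (1.344446 − 1.331442)/3 = 1.348781
T(2,2) = 1.348781 + (1.348781 − 1.348138)/15 = 1.348824

1.3488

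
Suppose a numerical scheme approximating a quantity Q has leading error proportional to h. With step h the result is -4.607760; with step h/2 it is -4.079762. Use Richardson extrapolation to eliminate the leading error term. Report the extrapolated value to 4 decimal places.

The leading error scales as h; refining by a factor of 2 reduces it by 2^1 = 2.
Extrapolated value = (2·A(h/2) − A(h)) / (2 − 1)
= (2·(-4.079762) − (-4.607760)) / 1
= -3.551764 / 1 = -3.551764

-3.5518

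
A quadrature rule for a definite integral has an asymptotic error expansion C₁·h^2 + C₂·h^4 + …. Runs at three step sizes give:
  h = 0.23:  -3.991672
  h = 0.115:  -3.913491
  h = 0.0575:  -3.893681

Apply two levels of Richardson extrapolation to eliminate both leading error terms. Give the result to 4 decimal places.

-3.8871

First eliminate the h^2 term (factor 2^2 = 4):
  B₁ = (4·(-3.913491) − (-3.991672))/3 = -3.887431
  B₂ = (4·(-3.893681) − (-3.913491))/3 = -3.887078
Then eliminate the h^4 term (factor 2^4 = 16):
  (16·(-3.887078) − (-3.887431))/15 = -3.887054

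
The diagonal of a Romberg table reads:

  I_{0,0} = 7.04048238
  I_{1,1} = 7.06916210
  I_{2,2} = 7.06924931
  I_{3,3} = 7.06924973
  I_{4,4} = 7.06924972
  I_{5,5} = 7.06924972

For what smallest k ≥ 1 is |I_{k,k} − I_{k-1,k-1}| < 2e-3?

|I_{1,1} − I_{0,0}| = 0.02867972 ≥ 2e-3
|I_{2,2} − I_{1,1}| = 0.00008721 < 2e-3

k = 2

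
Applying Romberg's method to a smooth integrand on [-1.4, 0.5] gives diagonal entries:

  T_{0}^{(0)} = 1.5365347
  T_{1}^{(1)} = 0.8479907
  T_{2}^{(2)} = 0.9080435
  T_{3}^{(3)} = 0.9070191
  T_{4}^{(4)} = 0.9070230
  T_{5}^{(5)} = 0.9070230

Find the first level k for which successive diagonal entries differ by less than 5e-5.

|T_{1}^{(1)} − T_{0}^{(0)}| = 0.6885440 ≥ 5e-5
|T_{2}^{(2)} − T_{1}^{(1)}| = 0.0600528 ≥ 5e-5
|T_{3}^{(3)} − T_{2}^{(2)}| = 0.0010244 ≥ 5e-5
|T_{4}^{(4)} − T_{3}^{(3)}| = 0.0000039 < 5e-5

k = 4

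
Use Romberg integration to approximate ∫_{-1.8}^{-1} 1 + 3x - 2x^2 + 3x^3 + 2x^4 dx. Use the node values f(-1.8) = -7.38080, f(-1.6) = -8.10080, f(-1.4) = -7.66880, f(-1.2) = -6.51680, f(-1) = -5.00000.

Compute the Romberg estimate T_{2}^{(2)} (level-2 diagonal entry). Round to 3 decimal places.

-5.746

T_{0}^{(0)} (trapezoid, 1 panel, h=0.8000): -4.95232
T_{1}^{(0)} (trapezoid, 2 panels, h=0.4000): -5.54368
T_{2}^{(0)} (trapezoid, 4 panels, h=0.2000): -5.69536
T_{1}^{(1)} = -5.54368 + (-5.54368 − (-4.95232))/3 = -5.74080
T_{2}^{(1)} = -5.69536 + (-5.69536 − (-5.54368))/3 = -5.74592
T_{2}^{(2)} = -5.74592 + (-5.74592 − (-5.74080))/15 = -5.74626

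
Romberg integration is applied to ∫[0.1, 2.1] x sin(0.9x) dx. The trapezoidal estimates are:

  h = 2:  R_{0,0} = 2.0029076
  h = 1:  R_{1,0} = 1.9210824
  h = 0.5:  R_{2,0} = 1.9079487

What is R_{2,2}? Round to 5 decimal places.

Richardson extrapolation on the trapezoidal column (denominator 4−1=3):
R_{1,1} = 1.9210824 + (1.9210824 − 2.0029076)/3 = 1.8938073
R_{2,1} = 1.9079487 + (1.9079487 − 1.9210824)/3 = 1.9035708
R_{2,2} = 1.9035708 + (1.9035708 − 1.8938073)/15 = 1.9042217

1.90422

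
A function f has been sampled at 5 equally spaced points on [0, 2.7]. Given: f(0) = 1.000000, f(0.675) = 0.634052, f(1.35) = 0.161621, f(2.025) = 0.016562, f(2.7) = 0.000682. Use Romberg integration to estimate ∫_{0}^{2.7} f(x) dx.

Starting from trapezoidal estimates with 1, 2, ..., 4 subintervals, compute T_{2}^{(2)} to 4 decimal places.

0.8929

T_{0}^{(0)} (trapezoid, 1 panel, h=2.7000): 1.350921
T_{1}^{(0)} (trapezoid, 2 panels, h=1.3500): 0.893649
T_{2}^{(0)} (trapezoid, 4 panels, h=0.6750): 0.885989
T_{1}^{(1)} = 0.893649 + (0.893649 − 1.350921)/3 = 0.741225
T_{2}^{(1)} = 0.885989 + (0.885989 − 0.893649)/3 = 0.883436
T_{2}^{(2)} = 0.883436 + (0.883436 − 0.741225)/15 = 0.892917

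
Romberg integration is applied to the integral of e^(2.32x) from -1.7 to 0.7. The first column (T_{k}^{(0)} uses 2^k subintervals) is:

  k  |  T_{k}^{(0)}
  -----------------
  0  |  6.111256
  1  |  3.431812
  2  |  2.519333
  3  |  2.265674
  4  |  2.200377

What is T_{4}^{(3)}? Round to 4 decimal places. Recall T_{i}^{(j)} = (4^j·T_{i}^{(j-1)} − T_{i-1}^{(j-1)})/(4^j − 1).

2.1784

Richardson extrapolation on the trapezoidal column (denominator 4−1=3):
T_{2}^{(1)} = (4·2.519333 − 3.431812) / 3 = 2.215173
T_{3}^{(1)} = 2.265674 + (2.265674 − 2.519333)/3 = 2.181121
T_{4}^{(1)} = 2.200377 + (2.200377 − 2.265674)/3 = 2.178611
T_{3}^{(2)} = 2.181121 + (2.181121 − 2.215173)/15 = 2.178851
T_{4}^{(2)} = 2.178611 + (2.178611 − 2.181121)/15 = 2.178444
T_{4}^{(3)} = (64·2.178444 − 2.178851) / 63 = 2.178438
(Column j=1 coincides with Simpson's rule on the same nodes.)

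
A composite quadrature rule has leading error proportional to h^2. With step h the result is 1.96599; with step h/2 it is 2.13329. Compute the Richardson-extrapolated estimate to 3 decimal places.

The leading error scales as h^2; refining by a factor of 2 reduces it by 2^2 = 4.
Extrapolated value = (4·A(h/2) − A(h)) / (4 − 1)
= (4·2.13329 − 1.96599) / 3
= 6.56717 / 3 = 2.18906

2.189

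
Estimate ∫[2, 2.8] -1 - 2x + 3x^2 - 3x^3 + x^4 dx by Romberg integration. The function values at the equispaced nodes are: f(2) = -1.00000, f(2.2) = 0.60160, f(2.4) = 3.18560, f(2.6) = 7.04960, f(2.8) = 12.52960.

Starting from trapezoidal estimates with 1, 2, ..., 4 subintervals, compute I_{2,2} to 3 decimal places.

I_{0,0} (trapezoid, 1 panel, h=0.8000): 4.61184
I_{1,0} (trapezoid, 2 panels, h=0.4000): 3.58016
I_{2,0} (trapezoid, 4 panels, h=0.2000): 3.32032
I_{1,1} = 3.58016 + (3.58016 − 4.61184)/3 = 3.23627
I_{2,1} = 3.32032 + (3.32032 − 3.58016)/3 = 3.23371
I_{2,2} = 3.23371 + (3.23371 − 3.23627)/15 = 3.23354

3.234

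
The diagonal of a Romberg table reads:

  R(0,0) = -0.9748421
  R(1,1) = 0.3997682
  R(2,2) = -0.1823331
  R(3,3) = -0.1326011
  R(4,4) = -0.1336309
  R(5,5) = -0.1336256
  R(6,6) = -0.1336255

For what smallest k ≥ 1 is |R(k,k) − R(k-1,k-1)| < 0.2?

k = 3

|R(1,1) − R(0,0)| = 1.3746103 ≥ 0.2
|R(2,2) − R(1,1)| = 0.5821013 ≥ 0.2
|R(3,3) − R(2,2)| = 0.0497320 < 0.2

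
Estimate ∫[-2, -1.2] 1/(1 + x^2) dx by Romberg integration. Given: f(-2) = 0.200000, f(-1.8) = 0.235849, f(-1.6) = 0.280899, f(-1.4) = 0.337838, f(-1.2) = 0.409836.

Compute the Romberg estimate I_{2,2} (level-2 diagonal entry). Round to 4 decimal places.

I_{0,0} (trapezoid, 1 panel, h=0.8000): 0.243934
I_{1,0} (trapezoid, 2 panels, h=0.4000): 0.234327
I_{2,0} (trapezoid, 4 panels, h=0.2000): 0.231901
I_{1,1} = 0.234327 + (0.234327 − 0.243934)/3 = 0.231125
I_{2,1} = 0.231901 + (0.231901 − 0.234327)/3 = 0.231092
I_{2,2} = 0.231092 + (0.231092 − 0.231125)/15 = 0.231090

0.2311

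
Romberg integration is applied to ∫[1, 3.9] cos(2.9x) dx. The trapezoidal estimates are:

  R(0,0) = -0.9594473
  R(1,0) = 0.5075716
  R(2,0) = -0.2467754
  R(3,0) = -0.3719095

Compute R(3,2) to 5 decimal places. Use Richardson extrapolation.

-0.40798

Richardson extrapolation on the trapezoidal column (denominator 4−1=3):
R(2,1) = -0.2467754 + (-0.2467754 − 0.5075716)/3 = -0.4982244
R(3,1) = (4·(-0.3719095) − (-0.2467754)) / 3 = -0.4136209
R(3,2) = -0.4136209 + (-0.4136209 − (-0.4982244))/15 = -0.4079807
(Column j=1 coincides with Simpson's rule on the same nodes.)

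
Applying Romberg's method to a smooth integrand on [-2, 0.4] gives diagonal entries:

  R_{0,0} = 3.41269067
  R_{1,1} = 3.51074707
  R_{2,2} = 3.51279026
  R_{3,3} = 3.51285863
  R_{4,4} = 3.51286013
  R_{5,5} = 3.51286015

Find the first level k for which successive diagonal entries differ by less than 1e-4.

k = 3

|R_{1,1} − R_{0,0}| = 0.09805640 ≥ 1e-4
|R_{2,2} − R_{1,1}| = 0.00204319 ≥ 1e-4
|R_{3,3} − R_{2,2}| = 0.00006837 < 1e-4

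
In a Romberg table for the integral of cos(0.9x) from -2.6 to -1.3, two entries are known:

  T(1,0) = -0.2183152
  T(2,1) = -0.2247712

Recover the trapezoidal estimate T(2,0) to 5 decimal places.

From T(2,1) = (4·T(2,0) − T(1,0))/3, solve for T(2,0):
4·T(2,0) = 3·(-0.2247712) + (-0.2183152) = -0.8926288
T(2,0) = -0.2231572

-0.22316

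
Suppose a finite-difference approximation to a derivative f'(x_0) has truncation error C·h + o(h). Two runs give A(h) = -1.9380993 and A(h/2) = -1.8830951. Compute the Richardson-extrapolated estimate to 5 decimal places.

-1.82809

The leading error scales as h; refining by a factor of 2 reduces it by 2^1 = 2.
Extrapolated value = (2·A(h/2) − A(h)) / (2 − 1)
= (2·(-1.8830951) − (-1.9380993)) / 1
= -1.8280909 / 1 = -1.8280909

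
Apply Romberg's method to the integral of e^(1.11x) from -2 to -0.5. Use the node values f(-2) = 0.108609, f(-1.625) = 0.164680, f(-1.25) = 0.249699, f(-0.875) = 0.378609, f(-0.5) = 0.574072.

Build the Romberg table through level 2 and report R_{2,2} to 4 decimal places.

0.4193

R_{0,0} (trapezoid, 1 panel, h=1.5000): 0.512011
R_{1,0} (trapezoid, 2 panels, h=0.7500): 0.443280
R_{2,0} (trapezoid, 4 panels, h=0.3750): 0.425373
R_{1,1} = 0.443280 + (0.443280 − 0.512011)/3 = 0.420370
R_{2,1} = 0.425373 + (0.425373 − 0.443280)/3 = 0.419404
R_{2,2} = 0.419404 + (0.419404 − 0.420370)/15 = 0.419340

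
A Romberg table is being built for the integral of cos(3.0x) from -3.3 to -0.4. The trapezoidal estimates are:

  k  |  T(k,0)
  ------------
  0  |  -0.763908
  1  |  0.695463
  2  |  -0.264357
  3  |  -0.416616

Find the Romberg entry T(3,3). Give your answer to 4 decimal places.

T(1,1) = (4·0.695463 − (-0.763908)) / 3 = 1.181920
T(2,1) = (4·(-0.264357) − 0.695463) / 3 = -0.584297
T(3,1) = (4·(-0.416616) − (-0.264357)) / 3 = -0.467369
T(2,2) = -0.584297 + (-0.584297 − 1.181920)/15 = -0.702045
T(3,2) = -0.467369 + (-0.467369 − (-0.584297))/15 = -0.459574
T(3,3) = (64·(-0.459574) − (-0.702045)) / 63 = -0.455725
(Column j=1 coincides with Simpson's rule on the same nodes.)

-0.4557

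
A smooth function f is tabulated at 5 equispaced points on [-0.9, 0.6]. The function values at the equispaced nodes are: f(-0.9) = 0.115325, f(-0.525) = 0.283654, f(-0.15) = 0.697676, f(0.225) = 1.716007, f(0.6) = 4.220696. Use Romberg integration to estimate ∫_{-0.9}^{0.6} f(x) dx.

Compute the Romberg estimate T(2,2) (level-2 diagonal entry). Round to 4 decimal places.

T(0,0) (trapezoid, 1 panel, h=1.5000): 3.252016
T(1,0) (trapezoid, 2 panels, h=0.7500): 2.149265
T(2,0) (trapezoid, 4 panels, h=0.3750): 1.824505
T(1,1) = 2.149265 + (2.149265 − 3.252016)/3 = 1.781681
T(2,1) = 1.824505 + (1.824505 − 2.149265)/3 = 1.716252
T(2,2) = 1.716252 + (1.716252 − 1.781681)/15 = 1.711890

1.7119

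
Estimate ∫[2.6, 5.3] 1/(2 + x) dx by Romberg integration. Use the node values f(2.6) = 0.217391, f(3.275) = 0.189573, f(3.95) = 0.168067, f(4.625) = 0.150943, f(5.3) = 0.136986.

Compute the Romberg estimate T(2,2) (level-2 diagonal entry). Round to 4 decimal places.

T(0,0) (trapezoid, 1 panel, h=2.7000): 0.478409
T(1,0) (trapezoid, 2 panels, h=1.3500): 0.466095
T(2,0) (trapezoid, 4 panels, h=0.6750): 0.462896
T(1,1) = 0.466095 + (0.466095 − 0.478409)/3 = 0.461990
T(2,1) = 0.462896 + (0.462896 − 0.466095)/3 = 0.461830
T(2,2) = 0.461830 + (0.461830 − 0.461990)/15 = 0.461819

0.4618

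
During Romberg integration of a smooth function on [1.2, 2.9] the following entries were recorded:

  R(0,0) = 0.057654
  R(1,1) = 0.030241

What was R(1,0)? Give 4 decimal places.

From R(1,1) = (4·R(1,0) − R(0,0))/3, solve for R(1,0):
4·R(1,0) = 3·0.030241 + 0.057654 = 0.148377
R(1,0) = 0.037094

0.0371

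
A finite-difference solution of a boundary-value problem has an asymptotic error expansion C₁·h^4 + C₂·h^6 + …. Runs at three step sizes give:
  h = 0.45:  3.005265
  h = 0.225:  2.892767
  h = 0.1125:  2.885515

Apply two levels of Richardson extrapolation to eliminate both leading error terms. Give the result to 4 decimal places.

2.8850

First eliminate the h^4 term (factor 2^4 = 16):
  B₁ = (16·2.892767 − 3.005265)/15 = 2.885267
  B₂ = (16·2.885515 − 2.892767)/15 = 2.885032
Then eliminate the h^6 term (factor 2^6 = 64):
  (64·2.885032 − 2.885267)/63 = 2.885028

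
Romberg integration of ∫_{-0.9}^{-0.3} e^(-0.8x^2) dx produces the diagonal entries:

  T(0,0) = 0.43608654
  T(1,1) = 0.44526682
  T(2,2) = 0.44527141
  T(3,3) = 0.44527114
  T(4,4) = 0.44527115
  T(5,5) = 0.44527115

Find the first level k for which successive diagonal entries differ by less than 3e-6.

|T(1,1) − T(0,0)| = 0.00918028 ≥ 3e-6
|T(2,2) − T(1,1)| = 0.00000459 ≥ 3e-6
|T(3,3) − T(2,2)| = 0.00000027 < 3e-6

k = 3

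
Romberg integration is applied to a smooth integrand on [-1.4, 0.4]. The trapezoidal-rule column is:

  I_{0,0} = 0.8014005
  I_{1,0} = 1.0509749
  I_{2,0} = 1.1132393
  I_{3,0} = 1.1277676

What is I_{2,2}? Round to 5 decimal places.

Richardson extrapolation on the trapezoidal column (denominator 4−1=3):
I_{1,1} = (4·1.0509749 − 0.8014005) / 3 = 1.1341664
I_{2,1} = (4·1.1132393 − 1.0509749) / 3 = 1.1339941
I_{2,2} = (16·1.1339941 − 1.1341664) / 15 = 1.1339826

1.13398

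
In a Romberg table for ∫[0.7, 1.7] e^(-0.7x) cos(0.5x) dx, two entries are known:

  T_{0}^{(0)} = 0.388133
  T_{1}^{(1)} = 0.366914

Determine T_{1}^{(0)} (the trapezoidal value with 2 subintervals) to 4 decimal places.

0.3722

From T_{1}^{(1)} = (4·T_{1}^{(0)} − T_{0}^{(0)})/3, solve for T_{1}^{(0)}:
4·T_{1}^{(0)} = 3·0.366914 + 0.388133 = 1.488875
T_{1}^{(0)} = 0.372219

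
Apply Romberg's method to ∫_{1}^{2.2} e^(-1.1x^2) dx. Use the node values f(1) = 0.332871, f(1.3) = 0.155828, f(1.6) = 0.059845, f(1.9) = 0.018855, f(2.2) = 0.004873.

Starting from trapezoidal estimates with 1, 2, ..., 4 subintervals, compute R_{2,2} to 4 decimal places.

R_{0,0} (trapezoid, 1 panel, h=1.2000): 0.202646
R_{1,0} (trapezoid, 2 panels, h=0.6000): 0.137230
R_{2,0} (trapezoid, 4 panels, h=0.3000): 0.121020
R_{1,1} = 0.137230 + (0.137230 − 0.202646)/3 = 0.115425
R_{2,1} = 0.121020 + (0.121020 − 0.137230)/3 = 0.115617
R_{2,2} = 0.115617 + (0.115617 − 0.115425)/15 = 0.115630

0.1156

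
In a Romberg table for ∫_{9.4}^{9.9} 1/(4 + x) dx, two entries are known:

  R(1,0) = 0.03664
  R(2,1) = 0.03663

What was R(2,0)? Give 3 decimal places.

0.037

From R(2,1) = (4·R(2,0) − R(1,0))/3, solve for R(2,0):
4·R(2,0) = 3·0.03663 + 0.03664 = 0.14653
R(2,0) = 0.03663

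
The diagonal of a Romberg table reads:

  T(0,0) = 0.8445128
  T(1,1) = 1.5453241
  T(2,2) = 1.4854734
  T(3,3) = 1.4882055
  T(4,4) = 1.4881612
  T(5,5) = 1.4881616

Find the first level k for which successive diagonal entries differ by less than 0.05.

|T(1,1) − T(0,0)| = 0.7008113 ≥ 0.05
|T(2,2) − T(1,1)| = 0.0598507 ≥ 0.05
|T(3,3) − T(2,2)| = 0.0027321 < 0.05

k = 3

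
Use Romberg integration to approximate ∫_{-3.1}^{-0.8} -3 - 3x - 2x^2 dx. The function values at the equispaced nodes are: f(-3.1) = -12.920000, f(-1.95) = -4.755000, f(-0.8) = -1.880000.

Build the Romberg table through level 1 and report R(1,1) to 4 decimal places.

-12.9643

R(0,0) (trapezoid, 1 panel, h=2.3000): -17.020000
R(1,0) (trapezoid, 2 panels, h=1.1500): -13.978250
R(1,1) = -13.978250 + (-13.978250 − (-17.020000))/3 = -12.964333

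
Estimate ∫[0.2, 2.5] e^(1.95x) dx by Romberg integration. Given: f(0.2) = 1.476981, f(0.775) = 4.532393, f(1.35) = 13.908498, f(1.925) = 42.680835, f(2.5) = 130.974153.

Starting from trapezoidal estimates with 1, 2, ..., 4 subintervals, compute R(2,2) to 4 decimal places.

66.5692

R(0,0) (trapezoid, 1 panel, h=2.3000): 152.318804
R(1,0) (trapezoid, 2 panels, h=1.1500): 92.154175
R(2,0) (trapezoid, 4 panels, h=0.5750): 73.224693
R(1,1) = 92.154175 + (92.154175 − 152.318804)/3 = 72.099299
R(2,1) = 73.224693 + (73.224693 − 92.154175)/3 = 66.914866
R(2,2) = 66.914866 + (66.914866 − 72.099299)/15 = 66.569237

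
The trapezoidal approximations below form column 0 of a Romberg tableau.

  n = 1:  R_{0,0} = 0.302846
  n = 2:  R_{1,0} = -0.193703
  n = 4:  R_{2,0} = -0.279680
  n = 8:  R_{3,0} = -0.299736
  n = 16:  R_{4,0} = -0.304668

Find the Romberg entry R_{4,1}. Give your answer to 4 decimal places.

R_{4,1} = -0.304668 + (-0.304668 − (-0.299736))/3 = -0.306312

-0.3063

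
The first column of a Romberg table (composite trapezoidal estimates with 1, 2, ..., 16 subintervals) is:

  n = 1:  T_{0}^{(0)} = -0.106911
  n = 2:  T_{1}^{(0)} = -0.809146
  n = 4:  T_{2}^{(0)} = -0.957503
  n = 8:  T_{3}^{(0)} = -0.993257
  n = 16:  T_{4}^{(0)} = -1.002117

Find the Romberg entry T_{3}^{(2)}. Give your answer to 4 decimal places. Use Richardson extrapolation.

Richardson extrapolation on the trapezoidal column (denominator 4−1=3):
T_{2}^{(1)} = (4·(-0.957503) − (-0.809146)) / 3 = -1.006955
T_{3}^{(1)} = -0.993257 + (-0.993257 − (-0.957503))/3 = -1.005175
T_{3}^{(2)} = -1.005175 + (-1.005175 − (-1.006955))/15 = -1.005056
(Column j=1 coincides with Simpson's rule on the same nodes.)

-1.0051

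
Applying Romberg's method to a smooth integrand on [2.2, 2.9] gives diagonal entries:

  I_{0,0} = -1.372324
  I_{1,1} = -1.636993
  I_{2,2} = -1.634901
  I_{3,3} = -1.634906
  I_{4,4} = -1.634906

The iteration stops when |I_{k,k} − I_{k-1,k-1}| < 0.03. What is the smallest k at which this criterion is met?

|I_{1,1} − I_{0,0}| = 0.264669 ≥ 0.03
|I_{2,2} − I_{1,1}| = 0.002092 < 0.03

k = 2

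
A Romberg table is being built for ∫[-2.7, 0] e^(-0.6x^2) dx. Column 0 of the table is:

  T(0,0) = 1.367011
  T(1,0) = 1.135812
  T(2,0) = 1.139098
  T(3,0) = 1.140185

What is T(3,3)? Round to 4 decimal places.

T(1,1) = (4·1.135812 − 1.367011) / 3 = 1.058746
T(2,1) = 1.139098 + (1.139098 − 1.135812)/3 = 1.140193
T(3,1) = (4·1.140185 − 1.139098) / 3 = 1.140547
T(2,2) = (16·1.140193 − 1.058746) / 15 = 1.145623
T(3,2) = (16·1.140547 − 1.140193) / 15 = 1.140571
T(3,3) = 1.140571 + (1.140571 − 1.145623)/63 = 1.140491

1.1405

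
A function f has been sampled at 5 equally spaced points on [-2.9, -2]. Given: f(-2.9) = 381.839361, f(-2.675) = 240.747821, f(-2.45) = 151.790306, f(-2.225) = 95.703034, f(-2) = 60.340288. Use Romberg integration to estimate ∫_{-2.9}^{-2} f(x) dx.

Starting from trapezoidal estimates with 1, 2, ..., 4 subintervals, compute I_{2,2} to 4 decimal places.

156.8317

I_{0,0} (trapezoid, 1 panel, h=0.9000): 198.980842
I_{1,0} (trapezoid, 2 panels, h=0.4500): 167.796059
I_{2,0} (trapezoid, 4 panels, h=0.2250): 159.599472
I_{1,1} = 167.796059 + (167.796059 − 198.980842)/3 = 157.401131
I_{2,1} = 159.599472 + (159.599472 − 167.796059)/3 = 156.867276
I_{2,2} = 156.867276 + (156.867276 − 157.401131)/15 = 156.831686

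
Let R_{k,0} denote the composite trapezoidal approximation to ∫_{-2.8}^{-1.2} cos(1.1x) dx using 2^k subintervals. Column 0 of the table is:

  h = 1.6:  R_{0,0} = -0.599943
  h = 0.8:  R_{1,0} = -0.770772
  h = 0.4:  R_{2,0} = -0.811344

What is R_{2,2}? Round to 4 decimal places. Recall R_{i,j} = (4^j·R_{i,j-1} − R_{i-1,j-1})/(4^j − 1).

R_{1,1} = (4·(-0.770772) − (-0.599943)) / 3 = -0.827715
R_{2,1} = -0.811344 + (-0.811344 − (-0.770772))/3 = -0.824868
R_{2,2} = (16·(-0.824868) − (-0.827715)) / 15 = -0.824678

-0.8247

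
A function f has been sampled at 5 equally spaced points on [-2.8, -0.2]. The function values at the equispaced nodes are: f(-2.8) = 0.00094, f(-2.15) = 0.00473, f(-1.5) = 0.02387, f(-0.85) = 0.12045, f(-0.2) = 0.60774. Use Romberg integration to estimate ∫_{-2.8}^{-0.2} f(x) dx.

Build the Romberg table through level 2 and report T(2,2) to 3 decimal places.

0.247

T(0,0) (trapezoid, 1 panel, h=2.6000): 0.79128
T(1,0) (trapezoid, 2 panels, h=1.3000): 0.42667
T(2,0) (trapezoid, 4 panels, h=0.6500): 0.29470
T(1,1) = 0.42667 + (0.42667 − 0.79128)/3 = 0.30513
T(2,1) = 0.29470 + (0.29470 − 0.42667)/3 = 0.25071
T(2,2) = 0.25071 + (0.25071 − 0.30513)/15 = 0.24708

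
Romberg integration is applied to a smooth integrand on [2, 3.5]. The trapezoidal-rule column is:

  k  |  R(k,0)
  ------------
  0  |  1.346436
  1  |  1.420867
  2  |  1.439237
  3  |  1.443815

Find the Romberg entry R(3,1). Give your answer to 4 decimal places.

1.4453

Richardson extrapolation on the trapezoidal column (denominator 4−1=3):
R(3,1) = (4·1.443815 − 1.439237) / 3 = 1.445341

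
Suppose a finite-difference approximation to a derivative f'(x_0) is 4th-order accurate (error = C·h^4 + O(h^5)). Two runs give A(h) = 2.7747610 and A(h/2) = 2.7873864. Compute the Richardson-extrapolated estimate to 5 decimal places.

2.78823

Extrapolated value = (16·A(h/2) − A(h)) / (16 − 1)
= (16·2.7873864 − 2.7747610) / 15
= 41.8234214 / 15 = 2.7882281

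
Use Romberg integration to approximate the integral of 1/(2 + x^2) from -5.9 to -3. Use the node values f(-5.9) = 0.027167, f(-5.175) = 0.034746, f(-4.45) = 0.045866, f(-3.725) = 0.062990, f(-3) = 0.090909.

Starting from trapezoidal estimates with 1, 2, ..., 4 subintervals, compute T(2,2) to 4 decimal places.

0.1451

T(0,0) (trapezoid, 1 panel, h=2.9000): 0.171210
T(1,0) (trapezoid, 2 panels, h=1.4500): 0.152111
T(2,0) (trapezoid, 4 panels, h=0.7250): 0.146914
T(1,1) = 0.152111 + (0.152111 − 0.171210)/3 = 0.145745
T(2,1) = 0.146914 + (0.146914 − 0.152111)/3 = 0.145182
T(2,2) = 0.145182 + (0.145182 − 0.145745)/15 = 0.145144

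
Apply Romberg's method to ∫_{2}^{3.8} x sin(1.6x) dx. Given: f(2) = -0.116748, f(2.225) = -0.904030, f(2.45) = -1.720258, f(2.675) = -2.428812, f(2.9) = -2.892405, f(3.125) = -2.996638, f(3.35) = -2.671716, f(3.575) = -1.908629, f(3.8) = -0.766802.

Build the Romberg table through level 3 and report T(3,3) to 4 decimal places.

-3.6300

T(0,0) (trapezoid, 1 panel, h=1.8000): -0.795195
T(1,0) (trapezoid, 2 panels, h=0.9000): -3.000762
T(2,0) (trapezoid, 4 panels, h=0.4500): -3.476769
T(3,0) (trapezoid, 8 panels, h=0.2250): -3.591959
T(1,1) = -3.000762 + (-3.000762 − (-0.795195))/3 = -3.735951
T(2,1) = -3.476769 + (-3.476769 − (-3.000762))/3 = -3.635438
T(3,1) = -3.591959 + (-3.591959 − (-3.476769))/3 = -3.630356
T(2,2) = -3.635438 + (-3.635438 − (-3.735951))/15 = -3.628737
T(3,2) = -3.630356 + (-3.630356 − (-3.635438))/15 = -3.630017
T(3,3) = -3.630017 + (-3.630017 − (-3.628737))/63 = -3.630037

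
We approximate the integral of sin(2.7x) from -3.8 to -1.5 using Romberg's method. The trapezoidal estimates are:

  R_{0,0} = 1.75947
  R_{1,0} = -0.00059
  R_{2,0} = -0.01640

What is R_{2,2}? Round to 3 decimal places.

Richardson extrapolation on the trapezoidal column (denominator 4−1=3):
R_{1,1} = -0.00059 + (-0.00059 − 1.75947)/3 = -0.58728
R_{2,1} = (4·(-0.01640) − (-0.00059)) / 3 = -0.02167
R_{2,2} = -0.02167 + (-0.02167 − (-0.58728))/15 = 0.01604

0.016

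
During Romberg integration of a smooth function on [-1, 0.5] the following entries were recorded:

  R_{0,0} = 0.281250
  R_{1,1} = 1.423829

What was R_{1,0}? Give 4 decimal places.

From R_{1,1} = (4·R_{1,0} − R_{0,0})/3, solve for R_{1,0}:
4·R_{1,0} = 3·1.423829 + 0.281250 = 4.552737
R_{1,0} = 1.138184

1.1382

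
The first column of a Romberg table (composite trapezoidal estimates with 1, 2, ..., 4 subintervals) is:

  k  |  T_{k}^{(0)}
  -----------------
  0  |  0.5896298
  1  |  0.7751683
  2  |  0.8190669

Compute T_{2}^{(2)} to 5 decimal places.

Richardson extrapolation on the trapezoidal column (denominator 4−1=3):
T_{1}^{(1)} = (4·0.7751683 − 0.5896298) / 3 = 0.8370145
T_{2}^{(1)} = 0.8190669 + (0.8190669 − 0.7751683)/3 = 0.8336998
T_{2}^{(2)} = 0.8336998 + (0.8336998 − 0.8370145)/15 = 0.8334788

0.83348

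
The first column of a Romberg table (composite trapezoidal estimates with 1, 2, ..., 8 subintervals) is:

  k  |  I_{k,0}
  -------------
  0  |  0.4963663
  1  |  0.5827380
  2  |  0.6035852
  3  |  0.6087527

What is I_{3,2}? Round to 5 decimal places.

I_{2,1} = (4·0.6035852 − 0.5827380) / 3 = 0.6105343
I_{3,1} = (4·0.6087527 − 0.6035852) / 3 = 0.6104752
I_{3,2} = 0.6104752 + (0.6104752 − 0.6105343)/15 = 0.6104713

0.61047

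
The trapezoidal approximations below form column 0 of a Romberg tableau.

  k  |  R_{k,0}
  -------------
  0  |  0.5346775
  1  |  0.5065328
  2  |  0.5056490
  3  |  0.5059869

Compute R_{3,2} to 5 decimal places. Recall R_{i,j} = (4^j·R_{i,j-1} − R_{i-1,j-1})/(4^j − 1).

0.50615

Richardson extrapolation on the trapezoidal column (denominator 4−1=3):
R_{2,1} = (4·0.5056490 − 0.5065328) / 3 = 0.5053544
R_{3,1} = 0.5059869 + (0.5059869 − 0.5056490)/3 = 0.5060995
R_{3,2} = (16·0.5060995 − 0.5053544) / 15 = 0.5061492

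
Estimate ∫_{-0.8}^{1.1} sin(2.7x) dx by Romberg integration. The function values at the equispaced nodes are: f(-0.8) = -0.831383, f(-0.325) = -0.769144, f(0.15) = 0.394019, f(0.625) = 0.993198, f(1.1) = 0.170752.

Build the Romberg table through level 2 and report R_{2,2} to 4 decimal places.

R_{0,0} (trapezoid, 1 panel, h=1.9000): -0.627599
R_{1,0} (trapezoid, 2 panels, h=0.9500): 0.060518
R_{2,0} (trapezoid, 4 panels, h=0.4750): 0.136685
R_{1,1} = 0.060518 + (0.060518 − (-0.627599))/3 = 0.289890
R_{2,1} = 0.136685 + (0.136685 − 0.060518)/3 = 0.162074
R_{2,2} = 0.162074 + (0.162074 − 0.289890)/15 = 0.153553

0.1536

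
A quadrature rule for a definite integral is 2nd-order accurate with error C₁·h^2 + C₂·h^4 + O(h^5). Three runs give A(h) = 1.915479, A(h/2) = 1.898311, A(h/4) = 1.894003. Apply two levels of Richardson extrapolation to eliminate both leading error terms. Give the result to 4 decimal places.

1.8926

First eliminate the h^2 term (factor 2^2 = 4):
  B₁ = (4·1.898311 − 1.915479)/3 = 1.892588
  B₂ = (4·1.894003 − 1.898311)/3 = 1.892567
Then eliminate the h^4 term (factor 2^4 = 16):
  (16·1.892567 − 1.892588)/15 = 1.892566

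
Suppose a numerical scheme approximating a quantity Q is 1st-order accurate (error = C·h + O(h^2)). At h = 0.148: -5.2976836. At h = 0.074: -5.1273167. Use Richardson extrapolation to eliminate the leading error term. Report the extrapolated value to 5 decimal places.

-4.95695

The leading error scales as h; refining by a factor of 2 reduces it by 2^1 = 2.
Extrapolated value = (2·A(h/2) − A(h)) / (2 − 1)
= (2·(-5.1273167) − (-5.2976836)) / 1
= -4.9569498 / 1 = -4.9569498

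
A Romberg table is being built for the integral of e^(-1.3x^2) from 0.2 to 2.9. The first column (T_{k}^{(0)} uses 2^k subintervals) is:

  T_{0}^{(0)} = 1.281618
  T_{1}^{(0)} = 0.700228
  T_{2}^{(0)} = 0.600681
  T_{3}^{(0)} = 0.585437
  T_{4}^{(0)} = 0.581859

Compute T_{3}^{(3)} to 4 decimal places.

0.5814

T_{1}^{(1)} = 0.700228 + (0.700228 − 1.281618)/3 = 0.506431
T_{2}^{(1)} = 0.600681 + (0.600681 − 0.700228)/3 = 0.567499
T_{3}^{(1)} = 0.585437 + (0.585437 − 0.600681)/3 = 0.580356
T_{2}^{(2)} = (16·0.567499 − 0.506431) / 15 = 0.571570
T_{3}^{(2)} = 0.580356 + (0.580356 − 0.567499)/15 = 0.581213
T_{3}^{(3)} = 0.581213 + (0.581213 − 0.571570)/63 = 0.581366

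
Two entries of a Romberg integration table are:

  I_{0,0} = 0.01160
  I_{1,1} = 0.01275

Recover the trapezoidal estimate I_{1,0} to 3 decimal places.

From I_{1,1} = (4·I_{1,0} − I_{0,0})/3, solve for I_{1,0}:
4·I_{1,0} = 3·0.01275 + 0.01160 = 0.04985
I_{1,0} = 0.01246

0.012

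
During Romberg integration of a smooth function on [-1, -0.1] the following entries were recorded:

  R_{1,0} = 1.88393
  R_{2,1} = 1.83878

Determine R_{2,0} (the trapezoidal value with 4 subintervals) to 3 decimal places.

1.850

From R_{2,1} = (4·R_{2,0} − R_{1,0})/3, solve for R_{2,0}:
4·R_{2,0} = 3·1.83878 + 1.88393 = 7.40027
R_{2,0} = 1.85007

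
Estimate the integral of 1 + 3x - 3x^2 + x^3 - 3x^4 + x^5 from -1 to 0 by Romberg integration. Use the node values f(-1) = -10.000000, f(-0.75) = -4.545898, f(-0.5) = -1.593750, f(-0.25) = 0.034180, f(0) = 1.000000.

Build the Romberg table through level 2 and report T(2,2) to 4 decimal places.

-2.5167

T(0,0) (trapezoid, 1 panel, h=1.0000): -4.500000
T(1,0) (trapezoid, 2 panels, h=0.5000): -3.046875
T(2,0) (trapezoid, 4 panels, h=0.2500): -2.651367
T(1,1) = -3.046875 + (-3.046875 − (-4.500000))/3 = -2.562500
T(2,1) = -2.651367 + (-2.651367 − (-3.046875))/3 = -2.519531
T(2,2) = -2.519531 + (-2.519531 − (-2.562500))/15 = -2.516666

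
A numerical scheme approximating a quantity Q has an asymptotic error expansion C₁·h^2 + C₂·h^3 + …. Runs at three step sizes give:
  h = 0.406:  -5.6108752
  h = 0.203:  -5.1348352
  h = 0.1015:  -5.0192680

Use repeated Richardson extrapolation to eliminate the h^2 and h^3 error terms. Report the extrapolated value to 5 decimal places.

First eliminate the h^2 term (factor 2^2 = 4):
  B₁ = (4·(-5.1348352) − (-5.6108752))/3 = -4.9761552
  B₂ = (4·(-5.0192680) − (-5.1348352))/3 = -4.9807456
Then eliminate the h^3 term (factor 2^3 = 8):
  (8·(-4.9807456) − (-4.9761552))/7 = -4.9814014

-4.98140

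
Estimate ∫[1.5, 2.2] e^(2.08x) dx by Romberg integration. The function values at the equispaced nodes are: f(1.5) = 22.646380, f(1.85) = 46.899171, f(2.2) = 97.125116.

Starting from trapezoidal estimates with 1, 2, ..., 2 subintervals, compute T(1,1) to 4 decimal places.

35.8596

T(0,0) (trapezoid, 1 panel, h=0.7000): 41.920024
T(1,0) (trapezoid, 2 panels, h=0.3500): 37.374722
T(1,1) = 37.374722 + (37.374722 − 41.920024)/3 = 35.859621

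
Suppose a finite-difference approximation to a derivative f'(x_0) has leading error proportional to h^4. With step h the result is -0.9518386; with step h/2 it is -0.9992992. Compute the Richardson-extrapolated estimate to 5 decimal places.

-1.00246

Extrapolated value = (16·A(h/2) − A(h)) / (16 − 1)
= (16·(-0.9992992) − (-0.9518386)) / 15
= -15.0369486 / 15 = -1.0024632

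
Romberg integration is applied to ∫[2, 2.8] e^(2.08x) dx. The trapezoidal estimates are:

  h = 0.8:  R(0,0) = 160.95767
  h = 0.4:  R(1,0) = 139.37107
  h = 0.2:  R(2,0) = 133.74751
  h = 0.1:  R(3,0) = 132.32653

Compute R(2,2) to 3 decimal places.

R(1,1) = (4·139.37107 − 160.95767) / 3 = 132.17554
R(2,1) = 133.74751 + (133.74751 − 139.37107)/3 = 131.87299
R(2,2) = (16·131.87299 − 132.17554) / 15 = 131.85282

131.853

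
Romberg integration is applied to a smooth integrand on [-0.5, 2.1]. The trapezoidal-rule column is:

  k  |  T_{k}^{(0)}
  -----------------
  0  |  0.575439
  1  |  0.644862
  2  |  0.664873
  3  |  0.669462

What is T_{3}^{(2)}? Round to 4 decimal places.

Richardson extrapolation on the trapezoidal column (denominator 4−1=3):
T_{2}^{(1)} = 0.664873 + (0.664873 − 0.644862)/3 = 0.671543
T_{3}^{(1)} = (4·0.669462 − 0.664873) / 3 = 0.670992
T_{3}^{(2)} = 0.670992 + (0.670992 − 0.671543)/15 = 0.670955

0.6710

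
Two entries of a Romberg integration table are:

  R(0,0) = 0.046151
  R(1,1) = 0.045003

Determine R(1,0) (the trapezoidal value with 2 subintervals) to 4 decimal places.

0.0453

From R(1,1) = (4·R(1,0) − R(0,0))/3, solve for R(1,0):
4·R(1,0) = 3·0.045003 + 0.046151 = 0.181160
R(1,0) = 0.045290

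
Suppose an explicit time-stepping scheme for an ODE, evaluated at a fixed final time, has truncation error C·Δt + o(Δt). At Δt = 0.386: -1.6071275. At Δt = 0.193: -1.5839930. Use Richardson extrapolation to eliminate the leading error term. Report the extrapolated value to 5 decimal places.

-1.56086

The leading error scales as Δt; refining by a factor of 2 reduces it by 2^1 = 2.
Extrapolated value = (2·A(Δt/2) − A(Δt)) / (2 − 1)
= (2·(-1.5839930) − (-1.6071275)) / 1
= -1.5608585 / 1 = -1.5608585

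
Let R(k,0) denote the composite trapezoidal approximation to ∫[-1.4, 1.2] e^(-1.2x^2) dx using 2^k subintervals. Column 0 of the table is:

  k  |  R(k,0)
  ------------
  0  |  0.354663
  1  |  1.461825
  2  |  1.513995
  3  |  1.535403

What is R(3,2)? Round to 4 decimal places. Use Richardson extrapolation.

1.5433

R(2,1) = (4·1.513995 − 1.461825) / 3 = 1.531385
R(3,1) = 1.535403 + (1.535403 − 1.513995)/3 = 1.542539
R(3,2) = 1.542539 + (1.542539 − 1.531385)/15 = 1.543283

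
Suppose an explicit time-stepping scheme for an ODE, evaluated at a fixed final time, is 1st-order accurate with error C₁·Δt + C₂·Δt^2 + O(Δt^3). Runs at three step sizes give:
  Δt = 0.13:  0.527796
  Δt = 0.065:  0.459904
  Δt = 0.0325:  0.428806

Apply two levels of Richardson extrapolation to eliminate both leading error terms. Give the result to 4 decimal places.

0.3996

First eliminate the Δt term (factor 2^1 = 2):
  B₁ = (2·0.459904 − 0.527796)/1 = 0.392012
  B₂ = (2·0.428806 − 0.459904)/1 = 0.397708
Then eliminate the Δt^2 term (factor 2^2 = 4):
  (4·0.397708 − 0.392012)/3 = 0.399607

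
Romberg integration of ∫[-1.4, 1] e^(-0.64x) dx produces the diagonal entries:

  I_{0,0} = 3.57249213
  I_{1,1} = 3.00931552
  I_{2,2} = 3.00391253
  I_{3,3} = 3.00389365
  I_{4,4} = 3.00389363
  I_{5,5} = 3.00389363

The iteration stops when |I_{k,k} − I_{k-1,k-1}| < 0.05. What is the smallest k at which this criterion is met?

|I_{1,1} − I_{0,0}| = 0.56317661 ≥ 0.05
|I_{2,2} − I_{1,1}| = 0.00540299 < 0.05

k = 2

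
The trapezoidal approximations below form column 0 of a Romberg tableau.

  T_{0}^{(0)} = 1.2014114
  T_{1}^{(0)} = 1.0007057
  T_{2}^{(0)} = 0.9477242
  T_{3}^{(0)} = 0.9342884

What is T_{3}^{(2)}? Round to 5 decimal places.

Richardson extrapolation on the trapezoidal column (denominator 4−1=3):
T_{2}^{(1)} = 0.9477242 + (0.9477242 − 1.0007057)/3 = 0.9300637
T_{3}^{(1)} = 0.9342884 + (0.9342884 − 0.9477242)/3 = 0.9298098
T_{3}^{(2)} = 0.9298098 + (0.9298098 − 0.9300637)/15 = 0.9297929

0.92979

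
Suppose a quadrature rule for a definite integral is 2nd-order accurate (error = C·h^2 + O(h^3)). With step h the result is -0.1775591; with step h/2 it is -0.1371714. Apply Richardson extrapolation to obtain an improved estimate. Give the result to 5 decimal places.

-0.12371

Extrapolated value = (4·A(h/2) − A(h)) / (4 − 1)
= (4·(-0.1371714) − (-0.1775591)) / 3
= -0.3711265 / 3 = -0.1237088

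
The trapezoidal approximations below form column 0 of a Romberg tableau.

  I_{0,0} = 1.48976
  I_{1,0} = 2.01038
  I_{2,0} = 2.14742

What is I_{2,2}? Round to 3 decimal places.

Richardson extrapolation on the trapezoidal column (denominator 4−1=3):
I_{1,1} = (4·2.01038 − 1.48976) / 3 = 2.18392
I_{2,1} = (4·2.14742 − 2.01038) / 3 = 2.19310
I_{2,2} = 2.19310 + (2.19310 − 2.18392)/15 = 2.19371

2.194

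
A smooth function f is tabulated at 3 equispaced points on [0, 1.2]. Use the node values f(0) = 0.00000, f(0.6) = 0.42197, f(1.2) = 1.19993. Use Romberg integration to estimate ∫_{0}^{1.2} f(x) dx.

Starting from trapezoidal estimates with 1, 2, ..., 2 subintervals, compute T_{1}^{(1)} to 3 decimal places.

0.578

T_{0}^{(0)} (trapezoid, 1 panel, h=1.2000): 0.71996
T_{1}^{(0)} (trapezoid, 2 panels, h=0.6000): 0.61316
T_{1}^{(1)} = 0.61316 + (0.61316 − 0.71996)/3 = 0.57756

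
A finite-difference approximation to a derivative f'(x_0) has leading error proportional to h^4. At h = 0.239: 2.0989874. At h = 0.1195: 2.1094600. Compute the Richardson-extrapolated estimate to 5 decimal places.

The leading error scales as h^4; refining by a factor of 2 reduces it by 2^4 = 16.
Extrapolated value = (16·A(h/2) − A(h)) / (16 − 1)
= (16·2.1094600 − 2.0989874) / 15
= 31.6523726 / 15 = 2.1101582

2.11016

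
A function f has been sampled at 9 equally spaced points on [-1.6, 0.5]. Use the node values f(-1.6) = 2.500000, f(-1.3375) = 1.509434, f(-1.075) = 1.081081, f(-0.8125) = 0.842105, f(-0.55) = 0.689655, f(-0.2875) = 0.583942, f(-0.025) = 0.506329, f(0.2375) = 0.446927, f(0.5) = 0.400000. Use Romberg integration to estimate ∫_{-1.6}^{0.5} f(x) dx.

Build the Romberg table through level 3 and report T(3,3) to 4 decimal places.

1.8342

T(0,0) (trapezoid, 1 panel, h=2.1000): 3.045000
T(1,0) (trapezoid, 2 panels, h=1.0500): 2.246638
T(2,0) (trapezoid, 4 panels, h=0.5250): 1.956709
T(3,0) (trapezoid, 8 panels, h=0.2625): 1.866237
T(1,1) = 2.246638 + (2.246638 − 3.045000)/3 = 1.980517
T(2,1) = 1.956709 + (1.956709 − 2.246638)/3 = 1.860066
T(3,1) = 1.866237 + (1.866237 − 1.956709)/3 = 1.836080
T(2,2) = 1.860066 + (1.860066 − 1.980517)/15 = 1.852036
T(3,2) = 1.836080 + (1.836080 − 1.860066)/15 = 1.834481
T(3,3) = 1.834481 + (1.834481 − 1.852036)/63 = 1.834202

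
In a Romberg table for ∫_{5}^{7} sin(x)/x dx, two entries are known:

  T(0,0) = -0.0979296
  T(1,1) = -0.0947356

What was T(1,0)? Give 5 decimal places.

From T(1,1) = (4·T(1,0) − T(0,0))/3, solve for T(1,0):
4·T(1,0) = 3·(-0.0947356) + (-0.0979296) = -0.3821364
T(1,0) = -0.0955341

-0.09553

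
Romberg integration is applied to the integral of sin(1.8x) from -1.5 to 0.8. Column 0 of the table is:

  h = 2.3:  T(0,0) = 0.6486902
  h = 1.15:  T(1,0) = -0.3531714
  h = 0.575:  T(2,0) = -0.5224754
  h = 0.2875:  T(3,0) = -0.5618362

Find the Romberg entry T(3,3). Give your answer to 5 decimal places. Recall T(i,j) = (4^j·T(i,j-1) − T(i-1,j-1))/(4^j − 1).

-0.57474

Richardson extrapolation on the trapezoidal column (denominator 4−1=3):
T(1,1) = -0.3531714 + (-0.3531714 − 0.6486902)/3 = -0.6871253
T(2,1) = (4·(-0.5224754) − (-0.3531714)) / 3 = -0.5789101
T(3,1) = -0.5618362 + (-0.5618362 − (-0.5224754))/3 = -0.5749565
T(2,2) = -0.5789101 + (-0.5789101 − (-0.6871253))/15 = -0.5716958
T(3,2) = (16·(-0.5749565) − (-0.5789101)) / 15 = -0.5746929
T(3,3) = (64·(-0.5746929) − (-0.5716958)) / 63 = -0.5747405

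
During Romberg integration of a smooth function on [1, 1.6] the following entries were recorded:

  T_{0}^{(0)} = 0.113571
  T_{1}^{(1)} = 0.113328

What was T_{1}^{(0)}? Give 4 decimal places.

0.1134

From T_{1}^{(1)} = (4·T_{1}^{(0)} − T_{0}^{(0)})/3, solve for T_{1}^{(0)}:
4·T_{1}^{(0)} = 3·0.113328 + 0.113571 = 0.453555
T_{1}^{(0)} = 0.113389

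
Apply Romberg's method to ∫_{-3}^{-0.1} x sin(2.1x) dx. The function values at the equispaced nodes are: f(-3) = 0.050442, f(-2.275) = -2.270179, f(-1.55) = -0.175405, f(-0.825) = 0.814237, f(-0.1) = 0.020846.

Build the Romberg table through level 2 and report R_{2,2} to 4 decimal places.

-1.5530

R_{0,0} (trapezoid, 1 panel, h=2.9000): 0.103368
R_{1,0} (trapezoid, 2 panels, h=1.4500): -0.202653
R_{2,0} (trapezoid, 4 panels, h=0.7250): -1.156885
R_{1,1} = -0.202653 + (-0.202653 − 0.103368)/3 = -0.304660
R_{2,1} = -1.156885 + (-1.156885 − (-0.202653))/3 = -1.474962
R_{2,2} = -1.474962 + (-1.474962 − (-0.304660))/15 = -1.552982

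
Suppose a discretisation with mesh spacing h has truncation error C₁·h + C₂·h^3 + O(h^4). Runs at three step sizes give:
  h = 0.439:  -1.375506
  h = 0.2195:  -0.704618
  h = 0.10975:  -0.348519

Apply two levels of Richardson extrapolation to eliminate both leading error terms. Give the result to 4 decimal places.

0.0135

First eliminate the h term (factor 2^1 = 2):
  B₁ = (2·(-0.704618) − (-1.375506))/1 = -0.033730
  B₂ = (2·(-0.348519) − (-0.704618))/1 = 0.007580
Then eliminate the h^3 term (factor 2^3 = 8):
  (8·0.007580 − (-0.033730))/7 = 0.013481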